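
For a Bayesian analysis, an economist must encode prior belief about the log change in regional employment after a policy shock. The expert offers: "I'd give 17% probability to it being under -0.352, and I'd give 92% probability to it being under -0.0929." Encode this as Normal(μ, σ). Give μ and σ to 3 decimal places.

The p-quantile of Normal(μ,σ) is μ + z_p·σ, with z_{0.17} = -0.9542 and z_{0.92} = 1.405.
Eliminate σ: μ = (z₂·x₁ − z₁·x₂)/(z₂ − z₁) = (1.405·-0.352 − (-0.9542)·-0.0929)/2.359 = -0.247.
Then σ = (x₂ − x₁)/(z₂ − z₁) = (-0.0929 − -0.352)/2.359 = 0.110.

μ = -0.247, σ = 0.110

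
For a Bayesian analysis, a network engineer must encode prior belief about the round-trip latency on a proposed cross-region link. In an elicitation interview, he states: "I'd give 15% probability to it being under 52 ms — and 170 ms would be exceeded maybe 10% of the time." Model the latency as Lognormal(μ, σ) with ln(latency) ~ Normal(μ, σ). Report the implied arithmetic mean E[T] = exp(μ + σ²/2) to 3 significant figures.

If T ~ Lognormal(μ,σ) then ln T ~ Normal(μ,σ), so the p-quantile of ln T is μ + z_p·σ.
ln(52) = 3.951 and ln(170) = 5.136; z_{0.15} = -1.036, z_{0.9} = 1.282.
σ = (5.136 − 3.951)/(1.282 − (-1.036)) = 0.511.
μ = 3.951 − (-1.036)·0.511 = 4.481.
E[T] = exp(μ + σ²/2) = exp(4.481 + 0.1306) = 101 ms.

E[T] ≈ 101 ms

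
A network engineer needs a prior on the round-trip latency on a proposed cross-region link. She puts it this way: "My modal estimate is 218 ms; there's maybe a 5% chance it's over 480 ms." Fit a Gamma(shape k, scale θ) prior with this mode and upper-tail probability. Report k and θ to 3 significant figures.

k ≈ 5.42, θ ≈ 49.4

Gamma(k,θ) with k>1 has mode (k−1)θ, so θ = 218/(k−1).
Need P(X < 480) = 0.95 with θ tied to k this way. Start at k = 2, θ = 218: P(X<480) ≈ 0.646.
Too low — raise k to concentrate. Iterating converges to k ≈ 5.42.
Then θ = 218/(5.42−1) ≈ 49.4.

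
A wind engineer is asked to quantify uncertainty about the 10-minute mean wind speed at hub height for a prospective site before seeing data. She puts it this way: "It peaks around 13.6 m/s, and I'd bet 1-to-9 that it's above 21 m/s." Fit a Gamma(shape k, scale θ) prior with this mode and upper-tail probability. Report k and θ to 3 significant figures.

k ≈ 10.9, θ ≈ 1.37

Gamma(k,θ) with k>1 has mode (k−1)θ, so θ = 13.6/(k−1).
Need P(X < 21) = 0.9 with θ tied to k this way. Start at k = 2, θ = 13.6: P(X<21) ≈ 0.457.
Too low — raise k to concentrate. Iterating converges to k ≈ 10.9.
Then θ = 13.6/(10.9−1) ≈ 1.37.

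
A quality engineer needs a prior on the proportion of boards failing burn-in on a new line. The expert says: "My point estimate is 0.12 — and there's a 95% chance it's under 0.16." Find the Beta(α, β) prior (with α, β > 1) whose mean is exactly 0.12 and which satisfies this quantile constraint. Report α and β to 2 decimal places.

With mean 0.12 fixed, write α = 0.12s, β = 0.88s where s = α+β.
Need P(θ < 0.16) = 0.95 under Beta(0.12s, 0.88s). Normal approximation: (q−m)/√(m(1−m)/s) ≈ z_{0.95} = 1.64, so s ≈ 0.12·0.88·(1.64)²/(0.16−0.12)² = 178.6.
At s = 178.6: P(θ<0.16) ≈ 0.942. Adjusting to match 0.95 gives s ≈ 197.66.
So α = 0.12·197.66 ≈ 23.72, β = 0.88·197.66 ≈ 173.94.

α ≈ 23.72, β ≈ 173.94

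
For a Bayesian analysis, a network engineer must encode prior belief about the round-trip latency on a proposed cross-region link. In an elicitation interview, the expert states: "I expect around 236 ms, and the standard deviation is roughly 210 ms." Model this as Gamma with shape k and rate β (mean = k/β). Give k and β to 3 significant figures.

For Gamma(k, rate β): mean = k/β, variance = k/β², so CV = 1/√k.
CV = SD/mean = 210/236 = 0.8898, hence k = 1/CV² = 1.26.
Then β = k/mean = 1.26/236 = 0.00535.

k ≈ 1.26, β ≈ 0.00535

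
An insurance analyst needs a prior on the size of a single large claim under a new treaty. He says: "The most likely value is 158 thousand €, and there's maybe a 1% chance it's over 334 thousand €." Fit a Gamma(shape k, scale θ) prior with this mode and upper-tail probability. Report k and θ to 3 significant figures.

k ≈ 9.67, θ ≈ 18.2

Gamma(k,θ) with k>1 has mode (k−1)θ, so θ = 158/(k−1).
Need P(X < 334) = 0.99 with θ tied to k this way. Start at k = 2, θ = 158: P(X<334) ≈ 0.624.
Too low — raise k to concentrate. Iterating converges to k ≈ 9.67.
Then θ = 158/(9.67−1) ≈ 18.2.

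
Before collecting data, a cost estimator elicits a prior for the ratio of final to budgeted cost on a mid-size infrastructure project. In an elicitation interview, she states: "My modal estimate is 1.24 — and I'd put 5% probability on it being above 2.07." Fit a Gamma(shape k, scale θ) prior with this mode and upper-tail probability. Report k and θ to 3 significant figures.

Gamma(k,θ) with k>1 has mode (k−1)θ, so θ = 1.24/(k−1).
Need P(X < 2.07) = 0.95 with θ tied to k this way. Start at k = 2, θ = 1.24: P(X<2.07) ≈ 0.497.
Too low — raise k to concentrate. Iterating converges to k ≈ 11.6.
Then θ = 1.24/(11.6−1) ≈ 0.117.

k ≈ 11.6, θ ≈ 0.117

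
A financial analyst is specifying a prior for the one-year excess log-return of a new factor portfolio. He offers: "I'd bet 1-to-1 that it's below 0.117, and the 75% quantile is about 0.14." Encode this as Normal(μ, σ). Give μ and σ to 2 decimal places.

μ = 0.12, σ = 0.03

For Normal(μ,σ), the p-quantile is μ + z_p·σ. Here z_{0.5} = 0, z_{0.75} = 0.6745.
So 0.117 = μ + 0σ and 0.14 = μ + 0.6745σ.
Subtracting: σ = (0.14 − 0.117)/(0.6745 − (0)) = 0.03.
Then μ = 0.117 − (0)·0.03 = 0.12.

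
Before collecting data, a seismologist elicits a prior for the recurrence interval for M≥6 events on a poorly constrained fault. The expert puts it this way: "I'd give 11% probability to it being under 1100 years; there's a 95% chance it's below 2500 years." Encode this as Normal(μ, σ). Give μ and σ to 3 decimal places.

μ = 1698.018, σ = 487.570

The p-quantile of Normal(μ,σ) is μ + z_p·σ, with z_{0.11} = -1.227 and z_{0.95} = 1.645.
Eliminate σ: μ = (z₂·x₁ − z₁·x₂)/(z₂ − z₁) = (1.645·1100 − (-1.227)·2500)/2.871 = 1698.018.
Then σ = (x₂ − x₁)/(z₂ − z₁) = (2500 − 1100)/2.871 = 487.570.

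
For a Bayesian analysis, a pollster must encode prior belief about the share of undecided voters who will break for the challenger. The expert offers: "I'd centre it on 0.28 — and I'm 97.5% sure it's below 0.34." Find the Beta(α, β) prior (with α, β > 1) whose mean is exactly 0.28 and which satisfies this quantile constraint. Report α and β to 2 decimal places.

α ≈ 63.64, β ≈ 163.66

With mean 0.28 fixed, write α = 0.28s, β = 0.72s where s = α+β.
Need P(θ < 0.34) = 0.975 under Beta(0.28s, 0.72s). Normal approximation: (q−m)/√(m(1−m)/s) ≈ z_{0.975} = 1.96, so s ≈ 0.28·0.72·(1.96)²/(0.34−0.28)² = 215.1.
At s = 215.1: P(θ<0.34) ≈ 0.972. Adjusting to match 0.975 gives s ≈ 227.30.
So α = 0.28·227.30 ≈ 63.64, β = 0.72·227.30 ≈ 163.66.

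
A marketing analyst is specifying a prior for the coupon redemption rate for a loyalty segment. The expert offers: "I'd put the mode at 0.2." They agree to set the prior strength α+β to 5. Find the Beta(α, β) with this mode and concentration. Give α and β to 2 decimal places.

α = 1.60, β = 3.40

For α,β > 1 the Beta mode is (α−1)/(α+β−2). With α+β = 5, the mode is (α−1)/3.
Set (α−1)/3 = 0.2 → α = 1 + 0.2·3 = 1.60.
β = 5 − α = 3.40.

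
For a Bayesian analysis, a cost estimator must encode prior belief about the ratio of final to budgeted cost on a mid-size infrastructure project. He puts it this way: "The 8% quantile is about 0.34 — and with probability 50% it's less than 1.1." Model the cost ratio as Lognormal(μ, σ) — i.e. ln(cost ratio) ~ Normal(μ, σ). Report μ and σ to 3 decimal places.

If T ~ Lognormal(μ,σ) then ln T ~ Normal(μ,σ), so the p-quantile of ln T is μ + z_p·σ.
ln(0.34) = -1.079 and ln(1.1) = 0.09531; z_{0.08} = -1.405, z_{0.5} = 0.
σ = (0.09531 − -1.079)/(0 − (-1.405)) = 0.836.
μ = -1.079 − (-1.405)·0.836 = 0.095.

μ ≈ 0.095, σ ≈ 0.836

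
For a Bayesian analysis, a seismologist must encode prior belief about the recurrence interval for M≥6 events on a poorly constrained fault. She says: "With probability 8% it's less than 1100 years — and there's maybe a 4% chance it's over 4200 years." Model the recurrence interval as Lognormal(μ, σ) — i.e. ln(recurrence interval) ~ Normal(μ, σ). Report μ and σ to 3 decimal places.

If T ~ Lognormal(μ,σ) then ln T ~ Normal(μ,σ), so the p-quantile of ln T is μ + z_p·σ.
ln(1100) = 7.003 and ln(4200) = 8.343; z_{0.08} = -1.405, z_{0.96} = 1.751.
σ = (8.343 − 7.003)/(1.751 − (-1.405)) = 0.425.
μ = 7.003 − (-1.405)·0.425 = 7.600.

μ ≈ 7.600, σ ≈ 0.425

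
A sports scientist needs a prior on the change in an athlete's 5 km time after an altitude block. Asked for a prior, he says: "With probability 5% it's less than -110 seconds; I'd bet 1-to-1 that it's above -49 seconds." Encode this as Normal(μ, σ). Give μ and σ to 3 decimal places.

μ = -49.000, σ = 37.085

The p-quantile of Normal(μ,σ) is μ + z_p·σ, with z_{0.05} = -1.645 and z_{0.5} = 0.
Eliminate σ: μ = (z₂·x₁ − z₁·x₂)/(z₂ − z₁) = (0·-110 − (-1.645)·-49)/1.645 = -49.000.
Then σ = (x₂ − x₁)/(z₂ − z₁) = (-49 − -110)/1.645 = 37.085.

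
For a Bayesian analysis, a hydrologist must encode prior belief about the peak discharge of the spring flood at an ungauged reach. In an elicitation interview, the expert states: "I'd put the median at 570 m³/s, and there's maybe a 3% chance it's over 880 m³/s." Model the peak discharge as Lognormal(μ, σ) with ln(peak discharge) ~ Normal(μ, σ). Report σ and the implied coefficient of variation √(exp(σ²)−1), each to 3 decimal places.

If T ~ Lognormal(μ,σ) then ln T ~ Normal(μ,σ), so the p-quantile of ln T is μ + z_p·σ.
ln(570) = 6.346 and ln(880) = 6.78; z_{0.5} = 0, z_{0.97} = 1.881.
σ = (6.78 − 6.346)/(1.881 − (0)) = 0.231.
μ = 6.346 − (0)·0.231 = 6.346.
CV = √(exp(σ²)−1) = √(exp(0.0533)−1) = 0.234.

σ ≈ 0.231, CV ≈ 0.234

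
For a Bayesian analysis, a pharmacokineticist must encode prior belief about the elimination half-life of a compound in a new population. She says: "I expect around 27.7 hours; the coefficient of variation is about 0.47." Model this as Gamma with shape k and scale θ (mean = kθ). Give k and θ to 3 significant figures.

For Gamma(k, scale θ): mean = kθ, variance = kθ², so CV = 1/√k.
CV = 0.47, hence k = 1/CV² = 4.53.
Then θ = mean/k = 27.7/4.53 = 6.12.

k ≈ 4.53, θ ≈ 6.12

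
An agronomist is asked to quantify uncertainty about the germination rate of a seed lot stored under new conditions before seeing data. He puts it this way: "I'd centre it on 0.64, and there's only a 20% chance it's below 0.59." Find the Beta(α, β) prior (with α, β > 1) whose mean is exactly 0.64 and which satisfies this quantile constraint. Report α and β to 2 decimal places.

With mean 0.64 fixed, write α = 0.64s, β = 0.36s where s = α+β.
Need P(θ < 0.59) = 0.2 under Beta(0.64s, 0.36s). Normal approximation: (q−m)/√(m(1−m)/s) ≈ z_{0.2} = -0.842, so s ≈ 0.64·0.36·(-0.842)²/(0.59−0.64)² = 65.3.
At s = 65.3: P(θ<0.59) ≈ 0.198. Adjusting to match 0.2 gives s ≈ 64.23.
So α = 0.64·64.23 ≈ 41.11, β = 0.36·64.23 ≈ 23.12.

α ≈ 41.11, β ≈ 23.12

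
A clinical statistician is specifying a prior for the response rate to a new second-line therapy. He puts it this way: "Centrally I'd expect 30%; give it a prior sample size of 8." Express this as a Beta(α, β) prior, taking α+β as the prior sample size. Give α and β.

Under the effective-sample-size interpretation, Beta(α, β) has prior mean α/(α+β) and prior sample size α+β.
So α+β = 8 and α/(α+β) = 0.3, giving α = 0.3·8 = 2.4 and β = 8 − 2.4 = 5.6.

α = 2.4, β = 5.6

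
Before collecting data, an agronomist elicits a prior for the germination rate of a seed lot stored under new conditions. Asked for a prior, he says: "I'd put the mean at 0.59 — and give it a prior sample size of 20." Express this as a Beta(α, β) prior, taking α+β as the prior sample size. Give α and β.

Under the effective-sample-size interpretation, Beta(α, β) has prior mean α/(α+β) and prior sample size α+β.
So α+β = 20 and α/(α+β) = 0.59, giving α = 0.59·20 = 11.8 and β = 20 − 11.8 = 8.2.

α = 11.8, β = 8.2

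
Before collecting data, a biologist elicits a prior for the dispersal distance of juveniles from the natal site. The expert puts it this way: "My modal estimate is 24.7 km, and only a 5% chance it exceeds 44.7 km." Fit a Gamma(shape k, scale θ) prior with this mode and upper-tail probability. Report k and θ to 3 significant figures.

Gamma(k,θ) with k>1 has mode (k−1)θ, so θ = 24.7/(k−1).
Need P(X < 44.7) = 0.95 with θ tied to k this way. Start at k = 2, θ = 24.7: P(X<44.7) ≈ 0.540.
Too low — raise k to concentrate. Iterating converges to k ≈ 8.92.
Then θ = 24.7/(8.92−1) ≈ 3.12.

k ≈ 8.92, θ ≈ 3.12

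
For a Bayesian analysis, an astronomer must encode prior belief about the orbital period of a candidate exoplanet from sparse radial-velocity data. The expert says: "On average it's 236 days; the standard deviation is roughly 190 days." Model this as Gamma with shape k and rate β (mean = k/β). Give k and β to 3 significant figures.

k ≈ 1.54, β ≈ 0.00654

For Gamma(k, rate β): mean = k/β, variance = k/β², so CV = 1/√k.
CV = SD/mean = 190/236 = 0.8051, hence k = 1/CV² = 1.54.
Then β = k/mean = 1.54/236 = 0.00654.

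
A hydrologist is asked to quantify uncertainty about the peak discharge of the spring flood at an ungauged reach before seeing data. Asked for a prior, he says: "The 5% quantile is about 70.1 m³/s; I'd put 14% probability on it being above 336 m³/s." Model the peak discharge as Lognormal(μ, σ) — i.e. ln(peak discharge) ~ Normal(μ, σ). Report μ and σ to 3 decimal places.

μ ≈ 5.196, σ ≈ 0.575

If T ~ Lognormal(μ,σ) then ln T ~ Normal(μ,σ), so the p-quantile of ln T is μ + z_p·σ.
ln(70.1) = 4.25 and ln(336) = 5.817; z_{0.05} = -1.645, z_{0.86} = 1.08.
σ = (5.817 − 4.25)/(1.08 − (-1.645)) = 0.575.
μ = 4.25 − (-1.645)·0.575 = 5.196.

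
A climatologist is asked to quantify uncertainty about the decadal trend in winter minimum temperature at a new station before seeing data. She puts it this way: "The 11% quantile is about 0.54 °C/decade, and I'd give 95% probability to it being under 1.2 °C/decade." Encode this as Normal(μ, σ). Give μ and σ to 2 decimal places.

μ = 0.82, σ = 0.23

The p-quantile of Normal(μ,σ) is μ + z_p·σ, with z_{0.11} = -1.227 and z_{0.95} = 1.645.
Eliminate σ: μ = (z₂·x₁ − z₁·x₂)/(z₂ − z₁) = (1.645·0.54 − (-1.227)·1.2)/2.871 = 0.82.
Then σ = (x₂ − x₁)/(z₂ − z₁) = (1.2 − 0.54)/2.871 = 0.23.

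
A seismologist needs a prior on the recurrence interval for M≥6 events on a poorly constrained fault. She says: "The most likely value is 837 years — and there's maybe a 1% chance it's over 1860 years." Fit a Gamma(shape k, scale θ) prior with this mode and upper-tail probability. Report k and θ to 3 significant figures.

Gamma(k,θ) with k>1 has mode (k−1)θ, so θ = 837/(k−1).
Need P(X < 1860) = 0.99 with θ tied to k this way. Start at k = 2, θ = 837: P(X<1860) ≈ 0.651.
Too low — raise k to concentrate. Iterating converges to k ≈ 8.55.
Then θ = 837/(8.55−1) ≈ 111.

k ≈ 8.55, θ ≈ 111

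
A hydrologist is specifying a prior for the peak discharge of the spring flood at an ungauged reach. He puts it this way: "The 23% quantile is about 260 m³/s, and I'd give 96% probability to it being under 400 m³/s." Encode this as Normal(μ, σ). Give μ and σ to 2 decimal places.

μ = 301.55, σ = 56.24

For Normal(μ,σ), the p-quantile is μ + z_p·σ. Here z_{0.23} = -0.7388, z_{0.96} = 1.751.
So 260 = μ − 0.7388σ and 400 = μ + 1.751σ.
Subtracting: σ = (400 − 260)/(1.751 − (-0.7388)) = 56.24.
Then μ = 260 − (-0.7388)·56.24 = 301.55.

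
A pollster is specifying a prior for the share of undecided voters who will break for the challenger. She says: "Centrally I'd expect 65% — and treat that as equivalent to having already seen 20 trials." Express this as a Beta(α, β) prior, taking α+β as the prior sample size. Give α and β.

Under the effective-sample-size interpretation, Beta(α, β) has prior mean α/(α+β) and prior sample size α+β.
So α+β = 20 and α/(α+β) = 0.65, giving α = 0.65·20 = 13 and β = 20 − 13 = 7.

α = 13, β = 7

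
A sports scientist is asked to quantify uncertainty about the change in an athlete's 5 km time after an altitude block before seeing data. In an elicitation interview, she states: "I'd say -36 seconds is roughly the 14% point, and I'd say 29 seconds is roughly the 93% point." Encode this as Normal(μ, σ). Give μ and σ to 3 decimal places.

μ = -8.528, σ = 25.429

For Normal(μ,σ), the p-quantile is μ + z_p·σ. Here z_{0.14} = -1.08, z_{0.93} = 1.476.
So -36 = μ − 1.08σ and 29 = μ + 1.476σ.
Subtracting: σ = (29 − -36)/(1.476 − (-1.08)) = 25.429.
Then μ = -36 − (-1.08)·25.429 = -8.528.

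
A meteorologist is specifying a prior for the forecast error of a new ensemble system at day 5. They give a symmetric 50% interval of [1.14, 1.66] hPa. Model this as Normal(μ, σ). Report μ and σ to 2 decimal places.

μ = 1.40, σ = 0.39

A symmetric 50% interval runs μ ± z·σ with z = 0.6745.
Half-width = 0.26, so σ = 0.26/0.6745 = 0.39.
μ is the interval midpoint, 1.40.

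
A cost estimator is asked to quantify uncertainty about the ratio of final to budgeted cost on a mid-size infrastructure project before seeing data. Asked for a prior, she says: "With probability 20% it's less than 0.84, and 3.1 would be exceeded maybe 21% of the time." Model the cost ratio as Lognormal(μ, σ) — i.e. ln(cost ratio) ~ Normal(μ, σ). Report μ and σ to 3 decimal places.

μ ≈ 0.492, σ ≈ 0.792

If T ~ Lognormal(μ,σ) then ln T ~ Normal(μ,σ), so the p-quantile of ln T is μ + z_p·σ.
ln(0.84) = -0.1744 and ln(3.1) = 1.131; z_{0.2} = -0.8416, z_{0.79} = 0.8064.
σ = (1.131 − -0.1744)/(0.8064 − (-0.8416)) = 0.792.
μ = -0.1744 − (-0.8416)·0.792 = 0.492.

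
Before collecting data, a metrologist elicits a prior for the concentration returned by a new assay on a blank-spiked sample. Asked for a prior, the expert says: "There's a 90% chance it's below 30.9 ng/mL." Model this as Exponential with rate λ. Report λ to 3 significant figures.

λ ≈ 0.0745

P(T < 30.9) = 1 − e^(−λ·30.9) = 0.9, so λ = −ln(1−0.9)/30.9 = −ln(0.1)/30.9 = 0.0745.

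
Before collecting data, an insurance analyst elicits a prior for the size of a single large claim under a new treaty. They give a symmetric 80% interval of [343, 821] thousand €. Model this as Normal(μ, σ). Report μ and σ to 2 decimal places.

μ = 582.00, σ = 186.49

A symmetric 80% interval runs μ ± z·σ with z = 1.282.
Half-width = 239, so σ = 239/1.282 = 186.49.
μ is the interval midpoint, 582.00.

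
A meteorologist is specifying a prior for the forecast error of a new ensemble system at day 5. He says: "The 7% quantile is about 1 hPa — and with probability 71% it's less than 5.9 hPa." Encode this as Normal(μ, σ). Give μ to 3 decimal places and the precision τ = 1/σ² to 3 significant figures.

μ = 4.564, τ = 0.171

For Normal(μ,σ), the p-quantile is μ + z_p·σ. Here z_{0.07} = -1.476, z_{0.71} = 0.5534.
So 1 = μ − 1.476σ and 5.9 = μ + 0.5534σ.
Subtracting: σ = (5.9 − 1)/(0.5534 − (-1.476)) = 2.415.
Then μ = 1 − (-1.476)·2.415 = 4.564.
Precision τ = 1/σ² = 1/2.415² = 0.171.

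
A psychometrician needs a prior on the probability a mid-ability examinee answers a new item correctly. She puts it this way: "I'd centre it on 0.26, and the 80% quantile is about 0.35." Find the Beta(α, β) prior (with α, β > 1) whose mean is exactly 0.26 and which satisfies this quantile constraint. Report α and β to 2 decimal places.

With mean 0.26 fixed, write α = 0.26s, β = 0.74s where s = α+β.
Need P(θ < 0.35) = 0.8 under Beta(0.26s, 0.74s). Normal approximation: (q−m)/√(m(1−m)/s) ≈ z_{0.8} = 0.842, so s ≈ 0.26·0.74·(0.842)²/(0.35−0.26)² = 16.8.
At s = 16.8: P(θ<0.35) ≈ 0.808. Adjusting to match 0.8 gives s ≈ 15.54.
So α = 0.26·15.54 ≈ 4.04, β = 0.74·15.54 ≈ 11.50.

α ≈ 4.04, β ≈ 11.50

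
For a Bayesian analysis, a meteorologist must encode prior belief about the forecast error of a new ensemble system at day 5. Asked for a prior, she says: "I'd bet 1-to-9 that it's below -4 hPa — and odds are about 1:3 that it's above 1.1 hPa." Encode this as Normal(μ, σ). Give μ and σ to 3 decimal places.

For Normal(μ,σ), the p-quantile is μ + z_p·σ. Here z_{0.1} = -1.282, z_{0.75} = 0.6745.
So -4 = μ − 1.282σ and 1.1 = μ + 0.6745σ.
Subtracting: σ = (1.1 − -4)/(0.6745 − (-1.282)) = 2.607.
Then μ = -4 − (-1.282)·2.607 = -0.659.

μ = -0.659, σ = 2.607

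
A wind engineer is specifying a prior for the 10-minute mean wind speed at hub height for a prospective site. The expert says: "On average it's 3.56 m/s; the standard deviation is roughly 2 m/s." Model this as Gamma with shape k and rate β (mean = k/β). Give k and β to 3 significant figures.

For Gamma(k, rate β): mean = k/β, variance = k/β², so CV = 1/√k.
CV = SD/mean = 2/3.56 = 0.5618, hence k = 1/CV² = 3.17.
Then β = k/mean = 3.17/3.56 = 0.89.

k ≈ 3.17, β ≈ 0.89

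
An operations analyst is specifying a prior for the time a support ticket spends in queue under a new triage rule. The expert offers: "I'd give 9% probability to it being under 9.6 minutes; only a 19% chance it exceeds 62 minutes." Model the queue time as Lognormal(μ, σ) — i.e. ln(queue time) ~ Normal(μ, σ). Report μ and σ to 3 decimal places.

μ ≈ 3.389, σ ≈ 0.841

If T ~ Lognormal(μ,σ) then ln T ~ Normal(μ,σ), so the p-quantile of ln T is μ + z_p·σ.
ln(9.6) = 2.262 and ln(62) = 4.127; z_{0.09} = -1.341, z_{0.81} = 0.8779.
σ = (4.127 − 2.262)/(0.8779 − (-1.341)) = 0.841.
μ = 2.262 − (-1.341)·0.841 = 3.389.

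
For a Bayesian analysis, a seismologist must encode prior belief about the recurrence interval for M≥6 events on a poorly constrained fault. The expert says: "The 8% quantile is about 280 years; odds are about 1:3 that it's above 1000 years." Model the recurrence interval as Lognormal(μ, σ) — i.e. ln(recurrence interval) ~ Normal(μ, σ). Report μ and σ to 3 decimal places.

μ ≈ 6.495, σ ≈ 0.612

If T ~ Lognormal(μ,σ) then ln T ~ Normal(μ,σ), so the p-quantile of ln T is μ + z_p·σ.
ln(280) = 5.635 and ln(1000) = 6.908; z_{0.08} = -1.405, z_{0.75} = 0.6745.
σ = (6.908 − 5.635)/(0.6745 − (-1.405)) = 0.612.
μ = 5.635 − (-1.405)·0.612 = 6.495.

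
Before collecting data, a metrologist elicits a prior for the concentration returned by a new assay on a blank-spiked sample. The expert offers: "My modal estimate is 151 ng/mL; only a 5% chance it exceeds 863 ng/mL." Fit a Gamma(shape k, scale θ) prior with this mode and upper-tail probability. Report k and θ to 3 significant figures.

k ≈ 1.76, θ ≈ 198

Gamma(k,θ) with k>1 has mode (k−1)θ, so θ = 151/(k−1).
Need P(X < 863) = 0.95 with θ tied to k this way. Start at k = 2, θ = 151: P(X<863) ≈ 0.978.
Too high — lower k to spread out. Iterating converges to k ≈ 1.76.
Then θ = 151/(1.76−1) ≈ 198.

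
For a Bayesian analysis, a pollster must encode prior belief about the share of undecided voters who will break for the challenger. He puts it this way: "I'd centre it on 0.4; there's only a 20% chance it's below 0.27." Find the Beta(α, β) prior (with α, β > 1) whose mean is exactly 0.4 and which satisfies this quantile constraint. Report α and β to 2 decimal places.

With mean 0.4 fixed, write α = 0.4s, β = 0.6s where s = α+β.
Need P(θ < 0.27) = 0.2 under Beta(0.4s, 0.6s). Normal approximation: (q−m)/√(m(1−m)/s) ≈ z_{0.2} = -0.842, so s ≈ 0.4·0.6·(-0.842)²/(0.27−0.4)² = 10.1.
At s = 10.1: P(θ<0.27) ≈ 0.204. Adjusting to match 0.2 gives s ≈ 10.38.
So α = 0.4·10.38 ≈ 4.15, β = 0.6·10.38 ≈ 6.23.

α ≈ 4.15, β ≈ 6.23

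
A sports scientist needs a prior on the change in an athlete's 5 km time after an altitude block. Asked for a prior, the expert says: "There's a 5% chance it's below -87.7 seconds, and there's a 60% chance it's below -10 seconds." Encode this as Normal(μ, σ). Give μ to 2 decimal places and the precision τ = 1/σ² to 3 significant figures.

For Normal(μ,σ), the p-quantile is μ + z_p·σ. Here z_{0.05} = -1.645, z_{0.6} = 0.2533.
So -87.7 = μ − 1.645σ and -10 = μ + 0.2533σ.
Subtracting: σ = (-10 − -87.7)/(0.2533 − (-1.645)) = 40.93.
Then μ = -87.7 − (-1.645)·40.93 = -20.37.
Precision τ = 1/σ² = 1/40.93² = 0.000597.

μ = -20.37, τ = 0.000597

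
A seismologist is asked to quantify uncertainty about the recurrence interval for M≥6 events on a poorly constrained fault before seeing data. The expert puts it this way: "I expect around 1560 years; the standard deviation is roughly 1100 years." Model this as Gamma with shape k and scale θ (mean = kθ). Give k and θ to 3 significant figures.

k ≈ 2.01, θ ≈ 776

For Gamma(k, scale θ): mean = kθ, variance = kθ², so CV = 1/√k.
CV = SD/mean = 1100/1560 = 0.7051, hence k = 1/CV² = 2.01.
Then θ = mean/k = 1560/2.01 = 776.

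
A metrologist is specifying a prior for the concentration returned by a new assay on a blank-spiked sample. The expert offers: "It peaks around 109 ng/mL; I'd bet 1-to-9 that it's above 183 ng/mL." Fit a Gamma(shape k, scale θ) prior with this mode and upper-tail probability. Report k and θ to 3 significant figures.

k ≈ 8.04, θ ≈ 15.5

Gamma(k,θ) with k>1 has mode (k−1)θ, so θ = 109/(k−1).
Need P(X < 183) = 0.9 with θ tied to k this way. Start at k = 2, θ = 109: P(X<183) ≈ 0.500.
Too low — raise k to concentrate. Iterating converges to k ≈ 8.04.
Then θ = 109/(8.04−1) ≈ 15.5.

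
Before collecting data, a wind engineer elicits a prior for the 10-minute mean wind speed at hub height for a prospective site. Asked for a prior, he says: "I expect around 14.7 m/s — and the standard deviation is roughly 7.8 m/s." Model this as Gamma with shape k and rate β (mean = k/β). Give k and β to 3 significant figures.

k ≈ 3.55, β ≈ 0.242

For Gamma(k, rate β): mean = k/β, variance = k/β², so CV = 1/√k.
CV = SD/mean = 7.8/14.7 = 0.5306, hence k = 1/CV² = 3.55.
Then β = k/mean = 3.55/14.7 = 0.242.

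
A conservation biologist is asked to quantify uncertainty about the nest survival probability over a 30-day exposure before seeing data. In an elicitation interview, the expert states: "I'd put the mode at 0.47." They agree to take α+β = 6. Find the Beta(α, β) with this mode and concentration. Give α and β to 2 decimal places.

For α,β > 1 the Beta mode is (α−1)/(α+β−2). With α+β = 6, the mode is (α−1)/4.
Set (α−1)/4 = 0.47 → α = 1 + 0.47·4 = 2.88.
β = 6 − α = 3.12.

α = 2.88, β = 3.12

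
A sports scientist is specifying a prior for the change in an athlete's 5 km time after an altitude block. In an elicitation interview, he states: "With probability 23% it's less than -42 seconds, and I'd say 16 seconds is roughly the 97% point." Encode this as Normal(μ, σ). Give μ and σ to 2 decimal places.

μ = -25.64, σ = 22.14

For Normal(μ,σ), the p-quantile is μ + z_p·σ. Here z_{0.23} = -0.7388, z_{0.97} = 1.881.
So -42 = μ − 0.7388σ and 16 = μ + 1.881σ.
Subtracting: σ = (16 − -42)/(1.881 − (-0.7388)) = 22.14.
Then μ = -42 − (-0.7388)·22.14 = -25.64.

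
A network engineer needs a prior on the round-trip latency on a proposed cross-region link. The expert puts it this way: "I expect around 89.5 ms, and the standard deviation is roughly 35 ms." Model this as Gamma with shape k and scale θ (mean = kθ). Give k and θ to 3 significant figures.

For Gamma(k, scale θ): mean = kθ, variance = kθ², so CV = 1/√k.
CV = SD/mean = 35/89.5 = 0.3911, hence k = 1/CV² = 6.54.
Then θ = mean/k = 89.5/6.54 = 13.7.

k ≈ 6.54, θ ≈ 13.7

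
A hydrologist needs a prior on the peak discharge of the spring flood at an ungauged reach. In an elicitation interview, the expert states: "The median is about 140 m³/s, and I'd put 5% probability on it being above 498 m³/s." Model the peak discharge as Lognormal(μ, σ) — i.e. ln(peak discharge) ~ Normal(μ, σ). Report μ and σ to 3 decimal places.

If T ~ Lognormal(μ,σ) then ln T ~ Normal(μ,σ), so the p-quantile of ln T is μ + z_p·σ.
ln(140) = 4.942 and ln(498) = 6.211; z_{0.5} = 0, z_{0.95} = 1.645.
σ = (6.211 − 4.942)/(1.645 − (0)) = 0.771.
μ = 4.942 − (0)·0.771 = 4.942.

μ ≈ 4.942, σ ≈ 0.771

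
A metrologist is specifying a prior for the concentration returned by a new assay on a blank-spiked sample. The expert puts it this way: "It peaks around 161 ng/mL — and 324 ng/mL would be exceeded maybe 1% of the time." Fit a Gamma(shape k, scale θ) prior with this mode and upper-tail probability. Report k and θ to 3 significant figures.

Gamma(k,θ) with k>1 has mode (k−1)θ, so θ = 161/(k−1).
Need P(X < 324) = 0.99 with θ tied to k this way. Start at k = 2, θ = 161: P(X<324) ≈ 0.597.
Too low — raise k to concentrate. Iterating converges to k ≈ 11.
Then θ = 161/(11−1) ≈ 16.1.

k ≈ 11, θ ≈ 16.1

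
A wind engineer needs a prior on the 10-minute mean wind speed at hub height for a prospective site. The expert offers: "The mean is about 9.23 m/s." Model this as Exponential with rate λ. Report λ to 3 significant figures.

λ ≈ 0.108

Exponential mean = 1/λ, so λ = 1/9.23 = 0.108.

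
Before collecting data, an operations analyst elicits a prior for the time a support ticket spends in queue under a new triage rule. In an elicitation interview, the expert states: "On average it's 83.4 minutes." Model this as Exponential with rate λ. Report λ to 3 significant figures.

Exponential mean = 1/λ, so λ = 1/83.4 = 0.012.

λ ≈ 0.012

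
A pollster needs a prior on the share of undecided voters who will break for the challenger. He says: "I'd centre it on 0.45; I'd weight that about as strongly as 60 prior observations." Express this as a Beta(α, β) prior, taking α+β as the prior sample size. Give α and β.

Under the effective-sample-size interpretation, Beta(α, β) has prior mean α/(α+β) and prior sample size α+β.
So α+β = 60 and α/(α+β) = 0.45, giving α = 0.45·60 = 27 and β = 60 − 27 = 33.

α = 27, β = 33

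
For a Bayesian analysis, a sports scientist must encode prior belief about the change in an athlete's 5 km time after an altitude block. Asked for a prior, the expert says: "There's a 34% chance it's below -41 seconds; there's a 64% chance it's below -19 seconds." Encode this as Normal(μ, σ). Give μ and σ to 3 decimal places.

The p-quantile of Normal(μ,σ) is μ + z_p·σ, with z_{0.34} = -0.4125 and z_{0.64} = 0.3585.
Eliminate σ: μ = (z₂·x₁ − z₁·x₂)/(z₂ − z₁) = (0.3585·-41 − (-0.4125)·-19)/0.7709 = -29.229.
Then σ = (x₂ − x₁)/(z₂ − z₁) = (-19 − -41)/0.7709 = 28.537.

μ = -29.229, σ = 28.537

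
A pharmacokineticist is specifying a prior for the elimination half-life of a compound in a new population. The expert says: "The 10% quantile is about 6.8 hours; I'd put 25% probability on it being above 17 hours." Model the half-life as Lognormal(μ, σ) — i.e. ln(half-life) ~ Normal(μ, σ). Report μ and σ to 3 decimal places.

μ ≈ 2.517, σ ≈ 0.468

If T ~ Lognormal(μ,σ) then ln T ~ Normal(μ,σ), so the p-quantile of ln T is μ + z_p·σ.
ln(6.8) = 1.917 and ln(17) = 2.833; z_{0.1} = -1.282, z_{0.75} = 0.6745.
σ = (2.833 − 1.917)/(0.6745 − (-1.282)) = 0.468.
μ = 1.917 − (-1.282)·0.468 = 2.517.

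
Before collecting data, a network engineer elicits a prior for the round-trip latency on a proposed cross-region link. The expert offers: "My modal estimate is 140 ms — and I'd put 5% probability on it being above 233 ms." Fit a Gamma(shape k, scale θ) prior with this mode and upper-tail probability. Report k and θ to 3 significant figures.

k ≈ 11.8, θ ≈ 13

Gamma(k,θ) with k>1 has mode (k−1)θ, so θ = 140/(k−1).
Need P(X < 233) = 0.95 with θ tied to k this way. Start at k = 2, θ = 140: P(X<233) ≈ 0.496.
Too low — raise k to concentrate. Iterating converges to k ≈ 11.8.
Then θ = 140/(11.8−1) ≈ 13.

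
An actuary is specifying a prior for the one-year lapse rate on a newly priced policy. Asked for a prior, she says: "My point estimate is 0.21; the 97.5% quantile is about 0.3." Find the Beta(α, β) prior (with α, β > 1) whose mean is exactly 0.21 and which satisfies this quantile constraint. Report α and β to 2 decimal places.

α ≈ 18.67, β ≈ 70.23

With mean 0.21 fixed, write α = 0.21s, β = 0.79s where s = α+β.
Need P(θ < 0.3) = 0.975 under Beta(0.21s, 0.79s). Normal approximation: (q−m)/√(m(1−m)/s) ≈ z_{0.975} = 1.96, so s ≈ 0.21·0.79·(1.96)²/(0.3−0.21)² = 78.7.
At s = 78.7: P(θ<0.3) ≈ 0.968. Adjusting to match 0.975 gives s ≈ 88.90.
So α = 0.21·88.90 ≈ 18.67, β = 0.79·88.90 ≈ 70.23.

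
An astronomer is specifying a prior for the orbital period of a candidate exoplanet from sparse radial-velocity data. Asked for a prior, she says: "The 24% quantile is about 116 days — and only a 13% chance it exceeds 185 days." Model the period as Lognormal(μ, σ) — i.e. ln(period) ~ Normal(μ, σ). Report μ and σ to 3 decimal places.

If T ~ Lognormal(μ,σ) then ln T ~ Normal(μ,σ), so the p-quantile of ln T is μ + z_p·σ.
ln(116) = 4.754 and ln(185) = 5.22; z_{0.24} = -0.7063, z_{0.87} = 1.126.
σ = (5.22 − 4.754)/(1.126 − (-0.7063)) = 0.255.
μ = 4.754 − (-0.7063)·0.255 = 4.933.

μ ≈ 4.933, σ ≈ 0.255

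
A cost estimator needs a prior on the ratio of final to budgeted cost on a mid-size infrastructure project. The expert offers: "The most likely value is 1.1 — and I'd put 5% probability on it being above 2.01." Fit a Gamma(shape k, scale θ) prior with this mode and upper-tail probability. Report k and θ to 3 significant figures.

Gamma(k,θ) with k>1 has mode (k−1)θ, so θ = 1.1/(k−1).
Need P(X < 2.01) = 0.95 with θ tied to k this way. Start at k = 2, θ = 1.1: P(X<2.01) ≈ 0.545.
Too low — raise k to concentrate. Iterating converges to k ≈ 8.66.
Then θ = 1.1/(8.66−1) ≈ 0.144.

k ≈ 8.66, θ ≈ 0.144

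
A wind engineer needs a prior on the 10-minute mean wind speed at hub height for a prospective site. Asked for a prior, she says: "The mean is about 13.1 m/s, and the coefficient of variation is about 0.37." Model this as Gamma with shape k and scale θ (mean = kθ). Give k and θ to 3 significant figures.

For Gamma(k, scale θ): mean = kθ, variance = kθ², so CV = 1/√k.
CV = 0.37, hence k = 1/CV² = 7.3.
Then θ = mean/k = 13.1/7.3 = 1.79.

k ≈ 7.3, θ ≈ 1.79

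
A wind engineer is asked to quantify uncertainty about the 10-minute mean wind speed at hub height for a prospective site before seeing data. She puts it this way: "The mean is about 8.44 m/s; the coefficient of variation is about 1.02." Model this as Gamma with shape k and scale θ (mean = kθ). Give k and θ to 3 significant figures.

k ≈ 0.961, θ ≈ 8.78

For Gamma(k, scale θ): mean = kθ, variance = kθ², so CV = 1/√k.
CV = 1.02, hence k = 1/CV² = 0.961.
Then θ = mean/k = 8.44/0.961 = 8.78.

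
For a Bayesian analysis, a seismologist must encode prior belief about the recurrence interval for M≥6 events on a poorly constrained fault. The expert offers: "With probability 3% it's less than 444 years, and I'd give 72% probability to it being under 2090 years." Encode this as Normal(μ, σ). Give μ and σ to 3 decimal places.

For Normal(μ,σ), the p-quantile is μ + z_p·σ. Here z_{0.03} = -1.881, z_{0.72} = 0.5828.
So 444 = μ − 1.881σ and 2090 = μ + 0.5828σ.
Subtracting: σ = (2090 − 444)/(0.5828 − (-1.881)) = 668.118.
Then μ = 444 − (-1.881)·668.118 = 1700.593.

μ = 1700.593, σ = 668.118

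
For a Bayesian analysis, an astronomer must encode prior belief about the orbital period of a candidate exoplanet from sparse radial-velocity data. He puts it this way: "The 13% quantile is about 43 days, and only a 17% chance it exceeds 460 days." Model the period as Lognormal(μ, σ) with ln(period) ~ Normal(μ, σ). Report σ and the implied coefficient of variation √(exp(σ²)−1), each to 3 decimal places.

σ ≈ 1.139, CV ≈ 1.631

If T ~ Lognormal(μ,σ) then ln T ~ Normal(μ,σ), so the p-quantile of ln T is μ + z_p·σ.
ln(43) = 3.761 and ln(460) = 6.131; z_{0.13} = -1.126, z_{0.83} = 0.9542.
σ = (6.131 − 3.761)/(0.9542 − (-1.126)) = 1.139.
μ = 3.761 − (-1.126)·1.139 = 5.044.
CV = √(exp(σ²)−1) = √(exp(1.2976)−1) = 1.631.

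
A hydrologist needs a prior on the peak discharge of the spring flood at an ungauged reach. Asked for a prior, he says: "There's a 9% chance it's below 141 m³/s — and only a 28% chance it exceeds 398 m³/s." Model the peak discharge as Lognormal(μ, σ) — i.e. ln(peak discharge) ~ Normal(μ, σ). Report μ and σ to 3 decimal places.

If T ~ Lognormal(μ,σ) then ln T ~ Normal(μ,σ), so the p-quantile of ln T is μ + z_p·σ.
ln(141) = 4.949 and ln(398) = 5.986; z_{0.09} = -1.341, z_{0.72} = 0.5828.
σ = (5.986 − 4.949)/(0.5828 − (-1.341)) = 0.539.
μ = 4.949 − (-1.341)·0.539 = 5.672.

μ ≈ 5.672, σ ≈ 0.539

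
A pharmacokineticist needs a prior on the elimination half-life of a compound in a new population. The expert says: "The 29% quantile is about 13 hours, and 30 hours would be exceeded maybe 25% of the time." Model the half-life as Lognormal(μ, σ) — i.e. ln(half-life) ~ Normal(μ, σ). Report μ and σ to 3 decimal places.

μ ≈ 2.942, σ ≈ 0.681

If T ~ Lognormal(μ,σ) then ln T ~ Normal(μ,σ), so the p-quantile of ln T is μ + z_p·σ.
ln(13) = 2.565 and ln(30) = 3.401; z_{0.29} = -0.5534, z_{0.75} = 0.6745.
σ = (3.401 − 2.565)/(0.6745 − (-0.5534)) = 0.681.
μ = 2.565 − (-0.5534)·0.681 = 2.942.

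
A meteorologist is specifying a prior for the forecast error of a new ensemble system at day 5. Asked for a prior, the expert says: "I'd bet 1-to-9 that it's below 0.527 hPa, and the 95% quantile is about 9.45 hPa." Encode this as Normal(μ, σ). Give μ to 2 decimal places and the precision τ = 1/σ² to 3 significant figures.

The p-quantile of Normal(μ,σ) is μ + z_p·σ, with z_{0.1} = -1.282 and z_{0.95} = 1.645.
Eliminate σ: μ = (z₂·x₁ − z₁·x₂)/(z₂ − z₁) = (1.645·0.527 − (-1.282)·9.45)/2.926 = 4.43.
Then σ = (x₂ − x₁)/(z₂ − z₁) = (9.45 − 0.527)/2.926 = 3.05.
Precision τ = 1/σ² = 1/3.049² = 0.108.

μ = 4.43, τ = 0.108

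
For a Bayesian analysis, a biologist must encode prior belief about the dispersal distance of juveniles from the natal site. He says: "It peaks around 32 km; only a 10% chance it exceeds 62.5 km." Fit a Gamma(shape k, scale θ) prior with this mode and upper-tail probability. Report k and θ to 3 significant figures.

k ≈ 5.27, θ ≈ 7.49

Gamma(k,θ) with k>1 has mode (k−1)θ, so θ = 32/(k−1).
Need P(X < 62.5) = 0.9 with θ tied to k this way. Start at k = 2, θ = 32: P(X<62.5) ≈ 0.581.
Too low — raise k to concentrate. Iterating converges to k ≈ 5.27.
Then θ = 32/(5.27−1) ≈ 7.49.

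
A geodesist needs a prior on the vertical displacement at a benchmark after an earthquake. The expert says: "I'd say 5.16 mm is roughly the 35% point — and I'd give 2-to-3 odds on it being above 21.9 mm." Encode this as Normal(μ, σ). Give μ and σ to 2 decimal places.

μ = 15.26, σ = 26.21

For Normal(μ,σ), the p-quantile is μ + z_p·σ. Here z_{0.35} = -0.3853, z_{0.6} = 0.2533.
So 5.16 = μ − 0.3853σ and 21.9 = μ + 0.2533σ.
Subtracting: σ = (21.9 − 5.16)/(0.2533 − (-0.3853)) = 26.21.
Then μ = 5.16 − (-0.3853)·26.21 = 15.26.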